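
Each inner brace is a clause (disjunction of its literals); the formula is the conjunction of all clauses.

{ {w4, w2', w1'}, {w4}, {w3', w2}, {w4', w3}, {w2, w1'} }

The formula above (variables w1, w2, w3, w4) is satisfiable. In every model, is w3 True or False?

Suppose w3 = 0.
The clause (w4) is unit, so w4 = 1.
Now (w4') is unsatisfied and unit — conflict.
So every satisfying assignment has w3 = True.

True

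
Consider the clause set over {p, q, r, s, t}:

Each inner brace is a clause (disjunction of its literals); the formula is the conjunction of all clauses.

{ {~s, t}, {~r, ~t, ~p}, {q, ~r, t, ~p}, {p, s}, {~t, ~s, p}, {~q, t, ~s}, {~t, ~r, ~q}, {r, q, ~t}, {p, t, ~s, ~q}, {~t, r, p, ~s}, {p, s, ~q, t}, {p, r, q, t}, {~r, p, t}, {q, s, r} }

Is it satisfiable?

Case s = 0:
The clause (p) is unit, so p = 1.
Case r = 1:
The clause (~t) is unit, so t = 0.
The clause (q) is unit, so q = 1.
Every clause now holds.
A satisfying assignment: p=1, q=1, r=1, s=0, t=0.

Yes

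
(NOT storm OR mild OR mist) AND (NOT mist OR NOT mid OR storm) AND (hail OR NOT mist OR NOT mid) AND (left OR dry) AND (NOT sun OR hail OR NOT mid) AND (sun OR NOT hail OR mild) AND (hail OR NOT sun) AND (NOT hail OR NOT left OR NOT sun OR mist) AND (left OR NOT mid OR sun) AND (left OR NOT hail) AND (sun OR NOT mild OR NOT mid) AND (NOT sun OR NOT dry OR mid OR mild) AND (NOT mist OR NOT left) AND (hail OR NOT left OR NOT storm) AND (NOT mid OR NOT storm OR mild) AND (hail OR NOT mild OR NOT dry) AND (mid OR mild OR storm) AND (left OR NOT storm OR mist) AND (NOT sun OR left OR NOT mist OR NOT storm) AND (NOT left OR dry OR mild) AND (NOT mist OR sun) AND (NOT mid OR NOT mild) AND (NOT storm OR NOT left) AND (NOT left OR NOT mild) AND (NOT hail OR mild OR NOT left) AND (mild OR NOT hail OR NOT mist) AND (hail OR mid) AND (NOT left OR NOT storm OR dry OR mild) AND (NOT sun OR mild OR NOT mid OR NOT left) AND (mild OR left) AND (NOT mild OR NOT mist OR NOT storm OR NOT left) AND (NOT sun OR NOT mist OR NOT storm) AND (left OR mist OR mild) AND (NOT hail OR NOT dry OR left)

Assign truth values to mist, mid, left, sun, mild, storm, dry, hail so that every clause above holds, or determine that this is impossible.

Branch on left: set left = true.
Unit clause (NOT mist) forces mist = false.
Unit clause (NOT storm) forces storm = false.
Unit clause (NOT mild) forces mild = false.
Unit clause (mid) forces mid = true.
Unit clause (dry) forces dry = true.
Unit clause (NOT hail) forces hail = false.
Unit clause (NOT sun) forces sun = false.
This assignment satisfies each clause.

mist ↦ false,  mid ↦ true,  left ↦ true,  sun ↦ false,  mild ↦ false,  storm ↦ false,  dry ↦ true,  hail ↦ false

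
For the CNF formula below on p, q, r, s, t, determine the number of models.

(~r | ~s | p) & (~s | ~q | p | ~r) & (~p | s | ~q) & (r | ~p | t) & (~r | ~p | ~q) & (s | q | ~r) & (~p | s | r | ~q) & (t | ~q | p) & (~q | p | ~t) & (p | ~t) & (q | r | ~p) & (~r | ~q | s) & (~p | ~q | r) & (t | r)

2

There are 2^5 = 32 truth assignments over (p, q, r, s, t).
Split on s. With s = 1, the clauses containing s are satisfied and ~s drops from the rest; 2 of the 2^4 = 16 assignments to the other variables satisfy what remains.
With s = 0, by the same count on the reduced clause set, 0 assignments work.
(One model: p=T, q=F, r=T, s=T, t=F.)
Total: 2 + 0 = 2.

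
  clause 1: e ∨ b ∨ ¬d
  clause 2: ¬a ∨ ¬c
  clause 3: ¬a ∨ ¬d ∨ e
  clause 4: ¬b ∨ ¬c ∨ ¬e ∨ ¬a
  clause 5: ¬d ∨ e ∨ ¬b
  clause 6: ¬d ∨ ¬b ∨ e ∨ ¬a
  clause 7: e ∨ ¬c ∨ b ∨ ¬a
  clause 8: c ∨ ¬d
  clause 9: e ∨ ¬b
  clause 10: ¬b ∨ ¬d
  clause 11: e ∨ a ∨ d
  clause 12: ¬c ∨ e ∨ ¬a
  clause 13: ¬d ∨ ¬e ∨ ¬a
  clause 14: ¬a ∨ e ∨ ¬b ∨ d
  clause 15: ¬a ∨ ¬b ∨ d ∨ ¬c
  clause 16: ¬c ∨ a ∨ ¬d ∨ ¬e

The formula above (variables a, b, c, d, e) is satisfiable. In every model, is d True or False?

False

Suppose d = True.
From the singleton clause (c), c = True.
From the singleton clause (¬a), a = False.
From the singleton clause (¬b), b = False.
From the singleton clause (e), e = True.
That conflicts with the unit clause (¬e).
So every satisfying assignment has d = False.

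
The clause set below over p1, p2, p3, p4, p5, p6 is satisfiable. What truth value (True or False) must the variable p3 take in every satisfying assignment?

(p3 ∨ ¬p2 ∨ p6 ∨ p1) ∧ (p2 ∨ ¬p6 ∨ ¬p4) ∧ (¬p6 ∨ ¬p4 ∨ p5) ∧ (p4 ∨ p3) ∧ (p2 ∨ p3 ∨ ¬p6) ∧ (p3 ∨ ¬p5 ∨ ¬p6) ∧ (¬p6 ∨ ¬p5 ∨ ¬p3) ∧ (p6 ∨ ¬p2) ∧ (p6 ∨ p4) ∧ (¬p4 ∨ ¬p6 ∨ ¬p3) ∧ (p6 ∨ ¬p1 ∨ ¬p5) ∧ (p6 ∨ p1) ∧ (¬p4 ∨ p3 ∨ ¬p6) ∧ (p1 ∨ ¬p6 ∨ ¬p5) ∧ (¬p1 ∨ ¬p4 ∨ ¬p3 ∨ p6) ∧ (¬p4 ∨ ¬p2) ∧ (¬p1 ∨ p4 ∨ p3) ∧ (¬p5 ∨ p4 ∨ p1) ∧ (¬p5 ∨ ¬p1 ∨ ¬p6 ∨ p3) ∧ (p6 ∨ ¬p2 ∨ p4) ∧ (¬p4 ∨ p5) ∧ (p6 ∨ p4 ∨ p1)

Suppose p3 = False.
Unit clause (p4) forces p4 = True.
Unit clause (¬p6) forces p6 = False.
Unit clause (¬p2) forces p2 = False.
Unit clause (p1) forces p1 = True.
Unit clause (¬p5) forces p5 = False.
But (p5) is also a unit clause — contradiction.
So every satisfying assignment has p3 = True.

True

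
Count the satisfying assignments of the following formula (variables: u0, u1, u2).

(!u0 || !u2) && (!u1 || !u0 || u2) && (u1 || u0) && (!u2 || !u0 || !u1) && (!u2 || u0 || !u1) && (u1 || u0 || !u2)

There are 2^3 = 8 truth assignments over (u0, u1, u2).
Check each against the 6 clauses (columns in the order u0, u1, u2):
  F F F  ✗ fails (u1 || u0)
  F F T  ✗ fails (u1 || u0)
  F T F  ✓ satisfies all
  F T T  ✗ fails (!u2 || u0 || !u1)
  T F F  ✓ satisfies all
  T F T  ✗ fails (!u0 || !u2)
  T T F  ✗ fails (!u1 || !u0 || u2)
  T T T  ✗ fails (!u0 || !u2)
2 of the 8 rows are models.

2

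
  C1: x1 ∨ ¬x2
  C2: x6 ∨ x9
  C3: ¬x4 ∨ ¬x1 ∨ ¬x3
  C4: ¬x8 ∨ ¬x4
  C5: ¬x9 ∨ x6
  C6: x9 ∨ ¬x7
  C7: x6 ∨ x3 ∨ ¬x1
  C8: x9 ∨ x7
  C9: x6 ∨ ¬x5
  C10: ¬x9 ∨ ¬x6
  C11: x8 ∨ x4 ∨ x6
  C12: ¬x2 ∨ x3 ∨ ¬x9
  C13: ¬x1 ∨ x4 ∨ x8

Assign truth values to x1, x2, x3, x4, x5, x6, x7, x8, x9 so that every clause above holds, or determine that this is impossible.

UNSATISFIABLE

Case x1 = True:
Case x6 = True:
The clause (¬x9) is unit, so x9 = False.
The clause (¬x7) is unit, so x7 = False.
Now (x7) is unsatisfied and unit — conflict.
Backtrack on x6: now try x6 = False.
The clause (x9) is unit, so x9 = True.
Now (¬x9) is unsatisfied and unit — conflict.
Neither x6 = True nor x6 = False works.
Backtrack on x1: now try x1 = False.
The clause (¬x2) is unit, so x2 = False.
Case x6 = True:
The clause (¬x9) is unit, so x9 = False.
The clause (¬x7) is unit, so x7 = False.
Now (x7) is unsatisfied and unit — conflict.
Backtrack on x6: now try x6 = False.
The clause (x9) is unit, so x9 = True.
Now (¬x9) is unsatisfied and unit — conflict.
Neither x6 = True nor x6 = False works.
Neither x1 = True nor x1 = False works.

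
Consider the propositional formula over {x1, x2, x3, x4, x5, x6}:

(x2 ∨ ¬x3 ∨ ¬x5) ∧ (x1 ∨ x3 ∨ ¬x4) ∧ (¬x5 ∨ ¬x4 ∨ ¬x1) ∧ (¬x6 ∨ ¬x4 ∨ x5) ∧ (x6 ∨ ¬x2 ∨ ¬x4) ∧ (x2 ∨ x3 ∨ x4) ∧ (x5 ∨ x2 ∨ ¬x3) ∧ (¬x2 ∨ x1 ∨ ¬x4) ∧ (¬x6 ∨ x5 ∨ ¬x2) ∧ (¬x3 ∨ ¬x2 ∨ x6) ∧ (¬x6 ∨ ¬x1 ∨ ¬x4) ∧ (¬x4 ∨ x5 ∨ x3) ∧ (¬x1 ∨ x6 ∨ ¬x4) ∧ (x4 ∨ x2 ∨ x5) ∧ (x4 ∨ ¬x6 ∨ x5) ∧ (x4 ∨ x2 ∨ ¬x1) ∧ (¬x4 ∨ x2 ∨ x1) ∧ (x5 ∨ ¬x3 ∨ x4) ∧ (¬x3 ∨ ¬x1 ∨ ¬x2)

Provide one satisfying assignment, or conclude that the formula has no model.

Try x2 = True.
Try x6 = True.
Unit clause (x5) forces x5 = True.
Try x4 = False.
Try x3 = True.
Unit clause (¬x1) forces x1 = False.
All clauses are satisfied.

x1: False,  x2: True,  x3: True,  x4: False,  x5: True,  x6: True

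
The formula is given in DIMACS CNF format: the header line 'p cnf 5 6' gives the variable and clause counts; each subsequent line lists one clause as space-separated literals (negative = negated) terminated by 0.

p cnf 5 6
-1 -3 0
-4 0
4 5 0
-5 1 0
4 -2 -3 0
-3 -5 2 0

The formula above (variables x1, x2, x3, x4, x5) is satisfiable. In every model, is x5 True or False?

True

Suppose x5 = False.
(¬x4) alone gives x4 = False.
Now (x4) is unsatisfied and unit — conflict.
So every satisfying assignment has x5 = True.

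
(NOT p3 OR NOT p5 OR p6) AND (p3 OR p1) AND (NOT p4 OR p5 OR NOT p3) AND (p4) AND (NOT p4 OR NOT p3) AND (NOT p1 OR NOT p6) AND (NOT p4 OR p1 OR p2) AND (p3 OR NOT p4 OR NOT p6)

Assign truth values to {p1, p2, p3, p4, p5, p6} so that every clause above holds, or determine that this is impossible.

Unit clause (p4) forces p4 = true.
Unit clause (NOT p3) forces p3 = false.
Unit clause (p1) forces p1 = true.
Unit clause (NOT p6) forces p6 = false.
Every clause is now satisfied; p2, p5 are unconstrained.

p1=true, p2=true, p3=false, p4=true, p5=true, p6=false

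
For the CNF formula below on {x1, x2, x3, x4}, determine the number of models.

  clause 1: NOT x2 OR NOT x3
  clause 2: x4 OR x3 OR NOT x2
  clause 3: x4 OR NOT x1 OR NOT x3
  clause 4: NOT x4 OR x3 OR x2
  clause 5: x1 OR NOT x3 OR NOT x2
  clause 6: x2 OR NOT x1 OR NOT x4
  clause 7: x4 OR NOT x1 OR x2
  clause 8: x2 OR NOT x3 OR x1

3

There are 2^4 = 16 truth assignments over (x1, x2, x3, x4).
Check each against the 8 clauses (columns in the order x1, x2, x3, x4):
  F F F F  ✓ satisfies all
  F F F T  ✗ fails (NOT x4 OR x3 OR x2)
  F F T F  ✗ fails (x2 OR NOT x3 OR x1)
  F F T T  ✗ fails (x2 OR NOT x3 OR x1)
  F T F F  ✗ fails (x4 OR x3 OR NOT x2)
  F T F T  ✓ satisfies all
  F T T F  ✗ fails (NOT x2 OR NOT x3)
  F T T T  ✗ fails (NOT x2 OR NOT x3)
  T F F F  ✗ fails (x4 OR NOT x1 OR x2)
  T F F T  ✗ fails (NOT x4 OR x3 OR x2)
  T F T F  ✗ fails (x4 OR NOT x1 OR NOT x3)
  T F T T  ✗ fails (x2 OR NOT x1 OR NOT x4)
  T T F F  ✗ fails (x4 OR x3 OR NOT x2)
  T T F T  ✓ satisfies all
  T T T F  ✗ fails (NOT x2 OR NOT x3)
  T T T T  ✗ fails (NOT x2 OR NOT x3)
3 of the 16 rows are models.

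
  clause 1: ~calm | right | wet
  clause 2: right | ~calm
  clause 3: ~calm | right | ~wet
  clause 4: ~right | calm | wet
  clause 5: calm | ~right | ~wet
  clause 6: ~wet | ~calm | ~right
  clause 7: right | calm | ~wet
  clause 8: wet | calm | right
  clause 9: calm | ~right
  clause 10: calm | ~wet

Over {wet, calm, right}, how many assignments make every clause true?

1

There are 2^3 = 8 truth assignments over (wet, calm, right).
Check each against the 10 clauses (columns in the order wet, calm, right):
  F F F  ✗ fails (wet | calm | right)
  F F T  ✗ fails (~right | calm | wet)
  F T F  ✗ fails (~calm | right | wet)
  F T T  ✓ satisfies all
  T F F  ✗ fails (right | calm | ~wet)
  T F T  ✗ fails (calm | ~right | ~wet)
  T T F  ✗ fails (right | ~calm)
  T T T  ✗ fails (~wet | ~calm | ~right)
1 of the 8 rows is a model.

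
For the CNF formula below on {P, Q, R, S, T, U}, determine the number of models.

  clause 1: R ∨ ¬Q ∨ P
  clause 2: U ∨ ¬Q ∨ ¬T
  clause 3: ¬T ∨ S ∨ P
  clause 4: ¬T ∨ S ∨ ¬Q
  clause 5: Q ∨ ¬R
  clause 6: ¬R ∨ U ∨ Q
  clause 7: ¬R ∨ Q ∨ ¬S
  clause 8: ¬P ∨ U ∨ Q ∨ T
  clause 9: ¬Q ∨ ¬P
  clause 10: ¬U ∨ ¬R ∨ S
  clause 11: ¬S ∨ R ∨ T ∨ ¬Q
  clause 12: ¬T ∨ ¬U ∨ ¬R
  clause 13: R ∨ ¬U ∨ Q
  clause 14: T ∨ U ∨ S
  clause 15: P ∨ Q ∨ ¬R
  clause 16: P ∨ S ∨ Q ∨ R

6

There are 2^6 = 64 truth assignments over (P, Q, R, S, T, U).
Split on R. With R = True, the clauses containing R are satisfied and ¬R drops from the rest; 2 of the 2^5 = 32 assignments to the other variables satisfy what remains.
With R = False, by the same count on the reduced clause set, 4 assignments work.
Total: 2 + 4 = 6.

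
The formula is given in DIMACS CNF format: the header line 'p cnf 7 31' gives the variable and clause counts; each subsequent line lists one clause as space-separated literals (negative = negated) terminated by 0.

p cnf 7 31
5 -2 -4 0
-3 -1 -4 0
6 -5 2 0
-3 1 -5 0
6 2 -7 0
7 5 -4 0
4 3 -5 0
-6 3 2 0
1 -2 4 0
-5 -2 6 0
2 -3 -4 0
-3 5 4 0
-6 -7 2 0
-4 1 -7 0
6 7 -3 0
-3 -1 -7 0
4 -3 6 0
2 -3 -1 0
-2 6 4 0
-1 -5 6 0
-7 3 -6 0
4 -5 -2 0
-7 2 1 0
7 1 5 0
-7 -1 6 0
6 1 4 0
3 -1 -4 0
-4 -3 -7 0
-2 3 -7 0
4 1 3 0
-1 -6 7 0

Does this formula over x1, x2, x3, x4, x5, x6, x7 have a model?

Suppose x5 = False.
Suppose x2 = False.
Suppose x6 = False.
The clause (¬x7) is unit, so x7 = False.
The clause (¬x4) is unit, so x4 = False.
The clause (¬x3) is unit, so x3 = False.
The clause (x1) is unit, so x1 = True.
All clauses are satisfied.
A satisfying assignment: x1: True; x2: False; x3: False; x4: False; x5: False; x6: False; x7: False.

Yes, satisfiable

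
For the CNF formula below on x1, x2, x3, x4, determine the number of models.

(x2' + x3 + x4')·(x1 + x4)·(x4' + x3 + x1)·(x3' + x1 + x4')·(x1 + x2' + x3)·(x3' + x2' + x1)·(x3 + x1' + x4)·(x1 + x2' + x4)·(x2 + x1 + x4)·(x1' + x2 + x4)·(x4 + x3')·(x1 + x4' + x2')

There are 2^4 = 16 truth assignments over (x1, x2, x3, x4).
Split on x4. With x4 = 1, the clauses containing x4 are satisfied and x4' drops from the rest; 3 of the 2^3 = 8 assignments to the other variables satisfy what remains.
With x4 = 0, by the same count on the reduced clause set, 0 assignments work.
Total: 3 + 0 = 3.

3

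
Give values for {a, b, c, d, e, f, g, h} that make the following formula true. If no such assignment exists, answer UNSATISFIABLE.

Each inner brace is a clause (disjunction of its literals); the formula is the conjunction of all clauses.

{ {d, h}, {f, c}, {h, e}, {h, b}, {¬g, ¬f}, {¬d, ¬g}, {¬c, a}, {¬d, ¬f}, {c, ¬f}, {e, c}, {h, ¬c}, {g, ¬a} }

a ↦ True,  b ↦ True,  c ↦ True,  d ↦ False,  e ↦ True,  f ↦ False,  g ↦ True,  h ↦ True

Branch on d: set d = False.
From the singleton clause (h), h = True.
Branch on f: set f = False.
From the singleton clause (c), c = True.
From the singleton clause (a), a = True.
From the singleton clause (g), g = True.
All clauses hold; b, e can take either value.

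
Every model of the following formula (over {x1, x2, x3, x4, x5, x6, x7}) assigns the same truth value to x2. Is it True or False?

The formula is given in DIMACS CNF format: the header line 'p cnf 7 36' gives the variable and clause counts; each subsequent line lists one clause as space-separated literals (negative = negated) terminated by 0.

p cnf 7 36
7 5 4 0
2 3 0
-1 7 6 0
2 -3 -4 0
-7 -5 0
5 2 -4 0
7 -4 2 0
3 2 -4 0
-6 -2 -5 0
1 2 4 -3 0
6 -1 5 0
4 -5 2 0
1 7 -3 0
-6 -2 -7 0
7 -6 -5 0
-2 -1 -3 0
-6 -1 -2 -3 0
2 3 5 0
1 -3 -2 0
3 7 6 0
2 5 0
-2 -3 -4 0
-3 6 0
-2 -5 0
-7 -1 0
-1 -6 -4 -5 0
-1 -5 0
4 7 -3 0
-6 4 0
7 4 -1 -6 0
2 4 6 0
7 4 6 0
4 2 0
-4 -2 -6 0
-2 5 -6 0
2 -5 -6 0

True

Suppose x2 = False.
Unit clause (x3) forces x3 = True.
Unit clause (¬x4) forces x4 = False.
That conflicts with the unit clause (x4).
So every satisfying assignment has x2 = True.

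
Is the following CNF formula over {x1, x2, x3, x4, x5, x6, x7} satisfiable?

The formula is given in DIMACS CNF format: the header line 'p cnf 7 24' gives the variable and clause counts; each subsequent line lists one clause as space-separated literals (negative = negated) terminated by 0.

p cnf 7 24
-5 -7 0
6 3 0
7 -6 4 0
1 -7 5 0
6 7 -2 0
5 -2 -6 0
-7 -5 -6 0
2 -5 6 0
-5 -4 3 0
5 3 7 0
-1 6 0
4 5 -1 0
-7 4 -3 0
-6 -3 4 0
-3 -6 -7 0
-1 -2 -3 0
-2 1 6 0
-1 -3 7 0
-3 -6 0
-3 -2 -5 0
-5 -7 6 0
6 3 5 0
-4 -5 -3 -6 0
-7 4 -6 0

Yes

Suppose x5 = False.
Suppose x6 = True.
Unit clause (¬x2) forces x2 = False.
Unit clause (¬x3) forces x3 = False.
Unit clause (x7) forces x7 = True.
Unit clause (x1) forces x1 = True.
Unit clause (x4) forces x4 = True.
Every clause now holds.
A satisfying assignment: x1: True; x2: False; x3: False; x4: True; x5: False; x6: True; x7: True.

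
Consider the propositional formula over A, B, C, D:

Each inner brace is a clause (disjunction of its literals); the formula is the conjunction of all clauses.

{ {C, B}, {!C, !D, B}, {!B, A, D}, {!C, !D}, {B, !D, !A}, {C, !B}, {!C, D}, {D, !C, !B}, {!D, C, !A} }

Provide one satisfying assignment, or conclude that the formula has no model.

Suppose C = true.
(!D) alone gives D = false.
But (D) is also a unit clause — contradiction.
That branch fails; take C = false instead.
(B) alone gives B = true.
But (!B) is also a unit clause — contradiction.
Either choice for C ends in contradiction.

UNSATISFIABLE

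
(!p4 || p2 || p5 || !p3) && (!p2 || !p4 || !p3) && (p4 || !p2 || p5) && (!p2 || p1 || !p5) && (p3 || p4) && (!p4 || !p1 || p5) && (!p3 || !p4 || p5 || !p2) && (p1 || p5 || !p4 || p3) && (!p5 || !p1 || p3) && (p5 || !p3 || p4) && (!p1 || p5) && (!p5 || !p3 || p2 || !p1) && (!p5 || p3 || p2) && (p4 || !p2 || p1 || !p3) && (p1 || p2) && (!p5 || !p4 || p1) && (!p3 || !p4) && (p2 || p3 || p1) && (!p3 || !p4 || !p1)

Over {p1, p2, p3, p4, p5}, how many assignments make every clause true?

There are 2^5 = 32 truth assignments over (p1, p2, p3, p4, p5).
Split on p3. With p3 = true, the clauses containing p3 are satisfied and !p3 drops from the rest; 1 of the 2^4 = 16 assignments to the other variables satisfy what remains.
With p3 = false, by the same count on the reduced clause set, 0 assignments work.
Total: 1 + 0 = 1.

1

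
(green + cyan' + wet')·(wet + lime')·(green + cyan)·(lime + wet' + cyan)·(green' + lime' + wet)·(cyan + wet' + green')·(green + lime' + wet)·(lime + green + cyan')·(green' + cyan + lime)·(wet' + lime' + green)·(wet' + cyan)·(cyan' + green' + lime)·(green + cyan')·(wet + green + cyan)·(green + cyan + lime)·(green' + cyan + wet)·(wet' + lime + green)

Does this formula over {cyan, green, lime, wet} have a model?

Yes, satisfiable

Case wet = 1:
From the singleton clause (cyan), cyan = 1.
From the singleton clause (green), green = 1.
From the singleton clause (lime), lime = 1.
Every clause now holds.
A satisfying assignment: cyan=1,  green=1,  lime=1,  wet=1.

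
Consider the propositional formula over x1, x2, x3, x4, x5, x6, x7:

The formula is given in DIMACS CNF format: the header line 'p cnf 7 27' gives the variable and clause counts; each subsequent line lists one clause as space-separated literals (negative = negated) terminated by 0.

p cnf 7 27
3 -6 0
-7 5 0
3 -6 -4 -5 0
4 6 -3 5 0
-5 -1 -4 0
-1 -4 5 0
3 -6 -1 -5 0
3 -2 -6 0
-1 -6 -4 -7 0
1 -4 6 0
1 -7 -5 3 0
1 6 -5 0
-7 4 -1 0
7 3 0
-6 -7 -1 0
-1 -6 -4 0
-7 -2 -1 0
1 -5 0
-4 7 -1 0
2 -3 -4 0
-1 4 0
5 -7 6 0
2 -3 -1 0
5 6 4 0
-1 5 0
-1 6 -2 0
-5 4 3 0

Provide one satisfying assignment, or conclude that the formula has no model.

x1: False,  x2: True,  x3: True,  x4: True,  x5: False,  x6: True,  x7: False

Suppose x3 = True.
Suppose x7 = False.
Suppose x1 = False.
The clause (¬x5) is unit, so x5 = False.
Suppose x4 = True.
The clause (x6) is unit, so x6 = True.
The clause (x2) is unit, so x2 = True.
All clauses are satisfied.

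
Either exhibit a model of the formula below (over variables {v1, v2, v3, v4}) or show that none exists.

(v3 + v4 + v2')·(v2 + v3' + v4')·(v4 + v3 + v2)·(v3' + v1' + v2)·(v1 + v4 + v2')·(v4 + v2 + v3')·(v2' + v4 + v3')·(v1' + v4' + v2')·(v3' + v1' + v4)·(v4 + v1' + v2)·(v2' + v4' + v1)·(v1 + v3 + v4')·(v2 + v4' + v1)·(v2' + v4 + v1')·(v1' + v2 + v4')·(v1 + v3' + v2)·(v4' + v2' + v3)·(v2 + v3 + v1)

UNSATISFIABLE

Suppose v3 = 1.
Suppose v2 = 1.
The clause (v4) is unit, so v4 = 1.
The clause (v1') is unit, so v1 = 0.
That conflicts with the unit clause (v1).
So v2 must be the other value — set v2 = 0.
The clause (v4') is unit, so v4 = 0.
That conflicts with the unit clause (v4).
Neither v2 = 1 nor v2 = 0 works.
So v3 must be the other value — set v3 = 0.
Suppose v4 = 1.
The clause (v1) is unit, so v1 = 1.
The clause (v2') is unit, so v2 = 0.
That conflicts with the unit clause (v2).
So v4 must be the other value — set v4 = 0.
The clause (v2') is unit, so v2 = 0.
That conflicts with the unit clause (v2).
Neither v4 = 1 nor v4 = 0 works.
Neither v3 = 1 nor v3 = 0 works.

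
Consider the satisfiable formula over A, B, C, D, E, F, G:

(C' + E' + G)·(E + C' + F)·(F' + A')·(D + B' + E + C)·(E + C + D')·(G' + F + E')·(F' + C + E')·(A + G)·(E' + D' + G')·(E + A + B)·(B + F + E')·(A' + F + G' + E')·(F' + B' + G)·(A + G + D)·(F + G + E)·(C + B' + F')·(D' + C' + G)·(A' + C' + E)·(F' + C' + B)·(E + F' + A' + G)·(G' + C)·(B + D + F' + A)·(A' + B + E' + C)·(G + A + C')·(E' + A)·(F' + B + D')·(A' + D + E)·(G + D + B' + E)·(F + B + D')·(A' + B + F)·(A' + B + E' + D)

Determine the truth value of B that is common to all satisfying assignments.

Suppose B = 0.
Try F = 0.
The clause (E') is unit, so E = 0.
The clause (C') is unit, so C = 0.
The clause (D') is unit, so D = 0.
The clause (A) is unit, so A = 1.
Now (A') is unsatisfied and unit — conflict.
Backtrack on F: now try F = 1.
The clause (A') is unit, so A = 0.
The clause (G) is unit, so G = 1.
The clause (E) is unit, so E = 1.
Now (E') is unsatisfied and unit — conflict.
Either choice for F ends in contradiction.
So every satisfying assignment has B = True.

True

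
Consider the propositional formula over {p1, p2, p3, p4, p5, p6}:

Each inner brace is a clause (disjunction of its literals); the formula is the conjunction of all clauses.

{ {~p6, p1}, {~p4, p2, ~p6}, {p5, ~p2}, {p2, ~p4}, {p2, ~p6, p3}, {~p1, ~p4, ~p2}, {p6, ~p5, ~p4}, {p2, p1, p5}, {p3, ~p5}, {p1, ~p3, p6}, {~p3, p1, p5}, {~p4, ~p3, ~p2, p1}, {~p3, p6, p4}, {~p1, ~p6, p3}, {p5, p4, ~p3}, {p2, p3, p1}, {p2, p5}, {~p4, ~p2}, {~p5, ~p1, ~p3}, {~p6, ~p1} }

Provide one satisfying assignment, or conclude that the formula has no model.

Try p6 = 0.
Try p5 = 1.
The clause (~p4) is unit, so p4 = 0.
The clause (p3) is unit, so p3 = 1.
That conflicts with the unit clause (~p3).
Undo p5 and try p5 = 0.
The clause (~p2) is unit, so p2 = 0.
That conflicts with the unit clause (p2).
Either choice for p5 ends in contradiction.
Undo p6 and try p6 = 1.
The clause (p1) is unit, so p1 = 1.
That conflicts with the unit clause (~p1).
Either choice for p6 ends in contradiction.

UNSATISFIABLE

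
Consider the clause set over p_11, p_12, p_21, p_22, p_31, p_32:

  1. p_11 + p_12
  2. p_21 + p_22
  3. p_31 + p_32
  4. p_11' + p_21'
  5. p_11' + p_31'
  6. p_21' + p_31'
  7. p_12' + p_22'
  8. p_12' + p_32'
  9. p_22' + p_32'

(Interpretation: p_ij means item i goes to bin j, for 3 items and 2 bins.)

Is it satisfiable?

No

Suppose p_11 = 1.
(p_21') alone gives p_21 = 0.
(p_22) alone gives p_22 = 1.
(p_31') alone gives p_31 = 0.
(p_32) alone gives p_32 = 1.
That conflicts with the unit clause (p_32').
Undo p_11 and try p_11 = 0.
(p_12) alone gives p_12 = 1.
(p_22') alone gives p_22 = 0.
(p_21) alone gives p_21 = 1.
(p_31') alone gives p_31 = 0.
(p_32) alone gives p_32 = 1.
That conflicts with the unit clause (p_32').
Neither p_11 = 1 nor p_11 = 0 works.
No assignment satisfies every clause.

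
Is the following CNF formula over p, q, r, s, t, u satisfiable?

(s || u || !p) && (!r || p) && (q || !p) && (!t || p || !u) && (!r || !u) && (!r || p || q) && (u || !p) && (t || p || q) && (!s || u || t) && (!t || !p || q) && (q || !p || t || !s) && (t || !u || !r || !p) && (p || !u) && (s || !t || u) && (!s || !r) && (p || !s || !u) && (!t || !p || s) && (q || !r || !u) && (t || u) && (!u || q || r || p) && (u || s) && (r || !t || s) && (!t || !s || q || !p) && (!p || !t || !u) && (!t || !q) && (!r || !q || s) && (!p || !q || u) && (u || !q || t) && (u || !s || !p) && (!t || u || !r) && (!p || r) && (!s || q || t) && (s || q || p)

Satisfiable

Branch on r: set r = false.
The clause (!p) is unit, so p = false.
The clause (!u) is unit, so u = false.
The clause (t) is unit, so t = true.
The clause (s) is unit, so s = true.
The clause (!q) is unit, so q = false.
All clauses are satisfied.
A satisfying assignment: p ↦ false; q ↦ false; r ↦ false; s ↦ true; t ↦ true; u ↦ false.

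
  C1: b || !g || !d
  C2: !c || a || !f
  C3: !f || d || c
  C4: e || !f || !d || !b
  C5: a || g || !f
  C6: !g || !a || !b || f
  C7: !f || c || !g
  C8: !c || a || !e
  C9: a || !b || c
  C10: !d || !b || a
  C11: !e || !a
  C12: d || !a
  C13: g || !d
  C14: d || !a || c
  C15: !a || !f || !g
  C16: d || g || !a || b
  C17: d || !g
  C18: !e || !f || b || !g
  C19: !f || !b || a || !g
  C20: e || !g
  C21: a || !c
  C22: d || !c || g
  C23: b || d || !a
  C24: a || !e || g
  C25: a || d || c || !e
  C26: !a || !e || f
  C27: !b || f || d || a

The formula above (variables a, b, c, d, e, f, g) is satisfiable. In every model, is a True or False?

False

Suppose a = true.
Unit clause (!e) forces e = false.
Unit clause (d) forces d = true.
Unit clause (g) forces g = true.
Now (!g) is unsatisfied and unit — conflict.
So every satisfying assignment has a = False.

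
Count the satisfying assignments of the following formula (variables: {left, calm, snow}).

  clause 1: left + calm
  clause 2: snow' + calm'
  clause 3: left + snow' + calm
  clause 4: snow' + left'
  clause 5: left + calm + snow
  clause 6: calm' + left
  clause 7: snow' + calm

There are 2^3 = 8 truth assignments over (left, calm, snow).
Split on left. With left = 1, the clauses containing left are satisfied and left' drops from the rest; 2 of the 2^2 = 4 assignments to the other variables satisfy what remains.
With left = 0, by the same count on the reduced clause set, 0 assignments work.
Total: 2 + 0 = 2.

2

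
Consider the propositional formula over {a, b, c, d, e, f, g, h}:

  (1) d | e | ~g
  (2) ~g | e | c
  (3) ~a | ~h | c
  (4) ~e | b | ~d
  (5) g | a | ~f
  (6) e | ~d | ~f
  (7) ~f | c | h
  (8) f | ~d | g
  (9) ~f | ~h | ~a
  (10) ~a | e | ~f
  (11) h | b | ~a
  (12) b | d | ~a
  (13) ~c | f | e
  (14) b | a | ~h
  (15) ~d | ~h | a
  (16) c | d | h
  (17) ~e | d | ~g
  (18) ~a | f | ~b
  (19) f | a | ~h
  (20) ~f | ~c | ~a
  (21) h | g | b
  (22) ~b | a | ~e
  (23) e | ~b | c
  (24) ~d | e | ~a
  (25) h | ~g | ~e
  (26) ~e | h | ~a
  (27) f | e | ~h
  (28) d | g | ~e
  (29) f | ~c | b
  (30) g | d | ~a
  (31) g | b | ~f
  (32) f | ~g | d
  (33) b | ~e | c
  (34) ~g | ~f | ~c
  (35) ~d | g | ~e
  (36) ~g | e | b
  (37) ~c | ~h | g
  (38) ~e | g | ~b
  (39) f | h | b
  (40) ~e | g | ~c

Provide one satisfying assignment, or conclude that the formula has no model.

Case d = 1:
Case e = 0:
(~f) alone gives f = 0.
(g) alone gives g = 1.
(c) alone gives c = 1.
That conflicts with the unit clause (~c).
That branch fails; take e = 1 instead.
(b) alone gives b = 1.
(a) alone gives a = 1.
(f) alone gives f = 1.
(~h) alone gives h = 0.
That conflicts with the unit clause (h).
Both values of e lead to a conflict.
That branch fails; take d = 0 instead.
Case e = 1:
(~g) alone gives g = 0.
That conflicts with the unit clause (g).
That branch fails; take e = 0 instead.
(~g) alone gives g = 0.
(~a) alone gives a = 0.
(~f) alone gives f = 0.
(~c) alone gives c = 0.
(h) alone gives h = 1.
That conflicts with the unit clause (~h).
Both values of e lead to a conflict.
Both values of d lead to a conflict.

UNSATISFIABLE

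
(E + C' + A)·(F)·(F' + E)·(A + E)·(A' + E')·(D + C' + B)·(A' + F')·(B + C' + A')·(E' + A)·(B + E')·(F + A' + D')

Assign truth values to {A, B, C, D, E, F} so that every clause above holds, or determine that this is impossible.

UNSATISFIABLE

From the singleton clause (F), F = 1.
From the singleton clause (E), E = 1.
From the singleton clause (A'), A = 0.
But (A) is also a unit clause — contradiction.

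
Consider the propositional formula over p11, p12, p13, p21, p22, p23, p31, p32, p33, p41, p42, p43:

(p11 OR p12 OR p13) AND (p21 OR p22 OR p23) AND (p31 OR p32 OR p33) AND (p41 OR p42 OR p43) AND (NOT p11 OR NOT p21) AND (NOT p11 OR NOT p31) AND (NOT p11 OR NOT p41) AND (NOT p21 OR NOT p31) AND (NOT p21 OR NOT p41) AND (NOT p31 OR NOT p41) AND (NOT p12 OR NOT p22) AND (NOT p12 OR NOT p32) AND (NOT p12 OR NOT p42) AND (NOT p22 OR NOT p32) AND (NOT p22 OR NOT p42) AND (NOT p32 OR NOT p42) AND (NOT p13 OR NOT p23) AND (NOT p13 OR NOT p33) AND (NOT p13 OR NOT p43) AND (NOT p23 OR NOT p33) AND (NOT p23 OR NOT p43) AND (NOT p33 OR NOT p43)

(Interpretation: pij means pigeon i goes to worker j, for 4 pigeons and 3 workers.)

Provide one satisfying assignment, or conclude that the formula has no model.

Branch on p11: set p11 = false.
Branch on p12: set p12 = true.
(NOT p22) alone gives p22 = false.
(NOT p32) alone gives p32 = false.
(NOT p42) alone gives p42 = false.
Branch on p21: set p21 = true.
(NOT p31) alone gives p31 = false.
(p33) alone gives p33 = true.
(NOT p41) alone gives p41 = false.
(p43) alone gives p43 = true.
That conflicts with the unit clause (NOT p43).
Backtrack on p21: now try p21 = false.
(p23) alone gives p23 = true.
(NOT p13) alone gives p13 = false.
(NOT p33) alone gives p33 = false.
(p31) alone gives p31 = true.
(NOT p41) alone gives p41 = false.
(p43) alone gives p43 = true.
That conflicts with the unit clause (NOT p43).
Neither p21 = true nor p21 = false works.
Backtrack on p12: now try p12 = false.
(p13) alone gives p13 = true.
(NOT p23) alone gives p23 = false.
(NOT p33) alone gives p33 = false.
(NOT p43) alone gives p43 = false.
Branch on p21: set p21 = true.
(NOT p31) alone gives p31 = false.
(p32) alone gives p32 = true.
(NOT p41) alone gives p41 = false.
(p42) alone gives p42 = true.
That conflicts with the unit clause (NOT p42).
Backtrack on p21: now try p21 = false.
(p22) alone gives p22 = true.
(NOT p32) alone gives p32 = false.
(p31) alone gives p31 = true.
(NOT p41) alone gives p41 = false.
(p42) alone gives p42 = true.
That conflicts with the unit clause (NOT p42).
Neither p21 = true nor p21 = false works.
Neither p12 = true nor p12 = false works.
Backtrack on p11: now try p11 = true.
(NOT p21) alone gives p21 = false.
(NOT p31) alone gives p31 = false.
(NOT p41) alone gives p41 = false.
Branch on p22: set p22 = true.
(NOT p12) alone gives p12 = false.
(NOT p32) alone gives p32 = false.
(p33) alone gives p33 = true.
(NOT p42) alone gives p42 = false.
(p43) alone gives p43 = true.
That conflicts with the unit clause (NOT p43).
Backtrack on p22: now try p22 = false.
(p23) alone gives p23 = true.
(NOT p13) alone gives p13 = false.
(NOT p33) alone gives p33 = false.
(p32) alone gives p32 = true.
(NOT p12) alone gives p12 = false.
(NOT p42) alone gives p42 = false.
(p43) alone gives p43 = true.
That conflicts with the unit clause (NOT p43).
Neither p22 = true nor p22 = false works.
Neither p11 = true nor p11 = false works.

UNSATISFIABLE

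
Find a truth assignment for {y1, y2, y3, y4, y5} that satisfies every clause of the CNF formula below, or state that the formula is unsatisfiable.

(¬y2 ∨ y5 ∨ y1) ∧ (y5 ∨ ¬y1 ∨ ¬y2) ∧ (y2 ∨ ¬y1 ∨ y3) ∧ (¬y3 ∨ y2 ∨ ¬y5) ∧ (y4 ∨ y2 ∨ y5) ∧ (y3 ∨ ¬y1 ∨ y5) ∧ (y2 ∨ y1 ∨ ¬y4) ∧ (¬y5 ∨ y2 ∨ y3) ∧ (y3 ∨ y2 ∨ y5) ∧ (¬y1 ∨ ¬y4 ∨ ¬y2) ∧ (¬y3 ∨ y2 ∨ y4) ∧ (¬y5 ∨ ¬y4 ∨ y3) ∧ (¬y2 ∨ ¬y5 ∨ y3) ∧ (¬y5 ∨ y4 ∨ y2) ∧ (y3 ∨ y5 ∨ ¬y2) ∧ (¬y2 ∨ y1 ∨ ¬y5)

y1 ↦ True, y2 ↦ True, y3 ↦ True, y4 ↦ False, y5 ↦ True

Suppose y2 = True.
Suppose y5 = True.
From the singleton clause (y3), y3 = True.
From the singleton clause (y1), y1 = True.
From the singleton clause (¬y4), y4 = False.
All clauses are satisfied.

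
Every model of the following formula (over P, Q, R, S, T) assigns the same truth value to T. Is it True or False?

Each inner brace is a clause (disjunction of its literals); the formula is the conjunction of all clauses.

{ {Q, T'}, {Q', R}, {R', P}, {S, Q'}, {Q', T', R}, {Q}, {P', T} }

Suppose T = 0.
Unit clause (Q) forces Q = 1.
Unit clause (R) forces R = 1.
Unit clause (P) forces P = 1.
That conflicts with the unit clause (P').
So every satisfying assignment has T = True.

True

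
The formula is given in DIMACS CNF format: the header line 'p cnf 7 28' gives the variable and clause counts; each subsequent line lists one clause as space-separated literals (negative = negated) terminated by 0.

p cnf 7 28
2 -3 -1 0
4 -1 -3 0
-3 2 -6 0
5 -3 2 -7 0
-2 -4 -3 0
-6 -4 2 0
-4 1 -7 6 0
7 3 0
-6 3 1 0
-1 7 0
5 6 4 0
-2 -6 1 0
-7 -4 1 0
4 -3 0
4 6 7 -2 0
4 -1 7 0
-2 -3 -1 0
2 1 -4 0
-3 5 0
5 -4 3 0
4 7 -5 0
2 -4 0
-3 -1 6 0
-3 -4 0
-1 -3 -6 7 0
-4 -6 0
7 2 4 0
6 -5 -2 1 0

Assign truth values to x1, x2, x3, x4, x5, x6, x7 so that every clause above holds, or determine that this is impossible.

Branch on x7: set x7 = True.
Branch on x4: set x4 = False.
The clause (¬x3) is unit, so x3 = False.
Branch on x6: set x6 = False.
The clause (x5) is unit, so x5 = True.
Branch on x2: set x2 = False.
No clause remains; x1 is free.

x1 ↦ False; x2 ↦ False; x3 ↦ False; x4 ↦ False; x5 ↦ True; x6 ↦ False; x7 ↦ True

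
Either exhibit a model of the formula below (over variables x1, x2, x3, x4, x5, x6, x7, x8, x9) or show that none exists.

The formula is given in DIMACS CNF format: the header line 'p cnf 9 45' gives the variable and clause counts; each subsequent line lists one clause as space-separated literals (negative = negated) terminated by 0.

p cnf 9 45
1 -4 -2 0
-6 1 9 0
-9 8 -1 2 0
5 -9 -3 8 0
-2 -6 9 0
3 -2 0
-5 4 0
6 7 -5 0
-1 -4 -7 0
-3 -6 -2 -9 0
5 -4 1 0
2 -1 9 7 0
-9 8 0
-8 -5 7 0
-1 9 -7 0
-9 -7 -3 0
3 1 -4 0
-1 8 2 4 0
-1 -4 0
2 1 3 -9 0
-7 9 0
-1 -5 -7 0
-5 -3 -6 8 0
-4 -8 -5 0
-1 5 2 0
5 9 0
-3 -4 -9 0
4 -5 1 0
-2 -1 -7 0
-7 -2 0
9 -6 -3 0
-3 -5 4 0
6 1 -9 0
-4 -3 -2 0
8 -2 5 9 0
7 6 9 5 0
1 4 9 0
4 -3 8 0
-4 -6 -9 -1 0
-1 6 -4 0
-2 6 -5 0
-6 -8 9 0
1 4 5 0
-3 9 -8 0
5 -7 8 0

Branch on x3: set x3 = True.
Branch on x5: set x5 = False.
(x9) alone gives x9 = True.
(x8) alone gives x8 = True.
(¬x7) alone gives x7 = False.
(¬x4) alone gives x4 = False.
(x1) alone gives x1 = True.
(x2) alone gives x2 = True.
(¬x6) alone gives x6 = False.
Every clause now holds.

x1 ↦ True,  x2 ↦ True,  x3 ↦ True,  x4 ↦ False,  x5 ↦ False,  x6 ↦ False,  x7 ↦ False,  x8 ↦ True,  x9 ↦ True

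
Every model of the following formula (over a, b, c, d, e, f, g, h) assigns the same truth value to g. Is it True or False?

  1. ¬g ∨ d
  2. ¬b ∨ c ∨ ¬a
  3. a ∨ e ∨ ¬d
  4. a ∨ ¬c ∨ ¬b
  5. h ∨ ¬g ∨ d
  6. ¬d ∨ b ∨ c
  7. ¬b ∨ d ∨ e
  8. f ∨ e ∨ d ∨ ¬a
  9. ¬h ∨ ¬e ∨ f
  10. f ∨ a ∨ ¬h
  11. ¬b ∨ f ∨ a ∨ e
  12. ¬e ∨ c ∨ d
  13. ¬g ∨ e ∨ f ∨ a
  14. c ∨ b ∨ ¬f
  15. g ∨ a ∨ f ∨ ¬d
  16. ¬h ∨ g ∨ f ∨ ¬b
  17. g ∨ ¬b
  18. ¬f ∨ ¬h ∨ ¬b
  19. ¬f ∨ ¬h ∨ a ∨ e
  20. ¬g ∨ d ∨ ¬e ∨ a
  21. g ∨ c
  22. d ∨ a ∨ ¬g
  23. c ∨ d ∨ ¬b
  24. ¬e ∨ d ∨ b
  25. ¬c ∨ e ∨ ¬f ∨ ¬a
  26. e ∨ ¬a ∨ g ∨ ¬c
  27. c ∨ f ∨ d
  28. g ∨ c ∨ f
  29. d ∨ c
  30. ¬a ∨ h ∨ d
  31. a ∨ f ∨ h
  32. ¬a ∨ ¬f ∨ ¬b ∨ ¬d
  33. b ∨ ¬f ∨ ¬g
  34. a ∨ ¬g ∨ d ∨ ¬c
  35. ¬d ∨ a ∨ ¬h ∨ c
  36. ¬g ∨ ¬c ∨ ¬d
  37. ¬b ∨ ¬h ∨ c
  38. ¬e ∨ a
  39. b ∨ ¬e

False

Suppose g = True.
The clause (d) is unit, so d = True.
The clause (¬c) is unit, so c = False.
The clause (b) is unit, so b = True.
The clause (¬a) is unit, so a = False.
The clause (e) is unit, so e = True.
That conflicts with the unit clause (¬e).
So every satisfying assignment has g = False.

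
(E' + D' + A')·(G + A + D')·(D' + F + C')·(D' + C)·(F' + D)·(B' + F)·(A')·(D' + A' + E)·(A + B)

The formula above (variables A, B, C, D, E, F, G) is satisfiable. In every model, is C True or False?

True

Suppose C = 0.
From the singleton clause (D'), D = 0.
From the singleton clause (F'), F = 0.
From the singleton clause (B'), B = 0.
From the singleton clause (A'), A = 0.
Now (A) is unsatisfied and unit — conflict.
So every satisfying assignment has C = True.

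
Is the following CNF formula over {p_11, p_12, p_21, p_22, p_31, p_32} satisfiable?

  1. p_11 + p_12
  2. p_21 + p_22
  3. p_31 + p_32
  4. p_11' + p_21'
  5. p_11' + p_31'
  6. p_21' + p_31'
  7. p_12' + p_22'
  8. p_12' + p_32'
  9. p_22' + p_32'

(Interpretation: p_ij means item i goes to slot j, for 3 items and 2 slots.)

Try p_11 = 1.
Unit clause (p_21') forces p_21 = 0.
Unit clause (p_22) forces p_22 = 1.
Unit clause (p_31') forces p_31 = 0.
Unit clause (p_32) forces p_32 = 1.
That conflicts with the unit clause (p_32').
Backtrack on p_11: now try p_11 = 0.
Unit clause (p_12) forces p_12 = 1.
Unit clause (p_22') forces p_22 = 0.
Unit clause (p_21) forces p_21 = 1.
Unit clause (p_31') forces p_31 = 0.
Unit clause (p_32) forces p_32 = 1.
That conflicts with the unit clause (p_32').
Either choice for p_11 ends in contradiction.
No assignment satisfies every clause.

No, unsatisfiable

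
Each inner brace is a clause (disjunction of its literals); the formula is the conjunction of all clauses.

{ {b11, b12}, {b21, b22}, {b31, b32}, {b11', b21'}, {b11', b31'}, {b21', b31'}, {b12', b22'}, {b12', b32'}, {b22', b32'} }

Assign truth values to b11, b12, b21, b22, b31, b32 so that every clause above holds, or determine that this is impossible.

Try b11 = 1.
The clause (b21') is unit, so b21 = 0.
The clause (b22) is unit, so b22 = 1.
The clause (b31') is unit, so b31 = 0.
The clause (b32) is unit, so b32 = 1.
But (b32') is also a unit clause — contradiction.
Backtrack on b11: now try b11 = 0.
The clause (b12) is unit, so b12 = 1.
The clause (b22') is unit, so b22 = 0.
The clause (b21) is unit, so b21 = 1.
The clause (b31') is unit, so b31 = 0.
The clause (b32) is unit, so b32 = 1.
But (b32') is also a unit clause — contradiction.
Either choice for b11 ends in contradiction.

UNSATISFIABLE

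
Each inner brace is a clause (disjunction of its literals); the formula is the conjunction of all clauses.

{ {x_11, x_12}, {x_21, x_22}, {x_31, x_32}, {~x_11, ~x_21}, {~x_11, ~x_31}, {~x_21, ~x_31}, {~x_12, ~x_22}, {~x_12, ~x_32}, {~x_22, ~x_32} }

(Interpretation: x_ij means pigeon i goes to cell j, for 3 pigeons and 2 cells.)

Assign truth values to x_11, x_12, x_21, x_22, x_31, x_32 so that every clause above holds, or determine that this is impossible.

Try x_11 = 1.
From the singleton clause (~x_21), x_21 = 0.
From the singleton clause (x_22), x_22 = 1.
From the singleton clause (~x_31), x_31 = 0.
From the singleton clause (x_32), x_32 = 1.
Now (~x_32) is unsatisfied and unit — conflict.
Undo x_11 and try x_11 = 0.
From the singleton clause (x_12), x_12 = 1.
From the singleton clause (~x_22), x_22 = 0.
From the singleton clause (x_21), x_21 = 1.
From the singleton clause (~x_31), x_31 = 0.
From the singleton clause (x_32), x_32 = 1.
Now (~x_32) is unsatisfied and unit — conflict.
Neither x_11 = 1 nor x_11 = 0 works.

UNSATISFIABLE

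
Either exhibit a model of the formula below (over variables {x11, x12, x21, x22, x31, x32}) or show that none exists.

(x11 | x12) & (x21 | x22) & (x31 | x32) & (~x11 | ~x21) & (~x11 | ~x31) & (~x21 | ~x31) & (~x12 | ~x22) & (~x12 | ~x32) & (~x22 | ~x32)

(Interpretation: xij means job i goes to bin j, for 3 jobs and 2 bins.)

Suppose x11 = 1.
Unit clause (~x21) forces x21 = 0.
Unit clause (x22) forces x22 = 1.
Unit clause (~x31) forces x31 = 0.
Unit clause (x32) forces x32 = 1.
That conflicts with the unit clause (~x32).
Backtrack on x11: now try x11 = 0.
Unit clause (x12) forces x12 = 1.
Unit clause (~x22) forces x22 = 0.
Unit clause (x21) forces x21 = 1.
Unit clause (~x31) forces x31 = 0.
Unit clause (x32) forces x32 = 1.
That conflicts with the unit clause (~x32).
Both values of x11 lead to a conflict.

UNSATISFIABLE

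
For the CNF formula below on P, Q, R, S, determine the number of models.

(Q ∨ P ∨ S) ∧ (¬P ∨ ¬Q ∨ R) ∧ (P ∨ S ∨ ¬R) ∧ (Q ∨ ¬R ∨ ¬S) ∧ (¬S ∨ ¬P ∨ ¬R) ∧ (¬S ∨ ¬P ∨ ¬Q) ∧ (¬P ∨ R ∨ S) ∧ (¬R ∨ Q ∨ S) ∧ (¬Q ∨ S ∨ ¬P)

5

There are 2^4 = 16 truth assignments over (P, Q, R, S).
Split on R. With R = True, the clauses containing R are satisfied and ¬R drops from the rest; 1 of the 2^3 = 8 assignments to the other variables satisfy what remains.
With R = False, by the same count on the reduced clause set, 4 assignments work.
Total: 1 + 4 = 5.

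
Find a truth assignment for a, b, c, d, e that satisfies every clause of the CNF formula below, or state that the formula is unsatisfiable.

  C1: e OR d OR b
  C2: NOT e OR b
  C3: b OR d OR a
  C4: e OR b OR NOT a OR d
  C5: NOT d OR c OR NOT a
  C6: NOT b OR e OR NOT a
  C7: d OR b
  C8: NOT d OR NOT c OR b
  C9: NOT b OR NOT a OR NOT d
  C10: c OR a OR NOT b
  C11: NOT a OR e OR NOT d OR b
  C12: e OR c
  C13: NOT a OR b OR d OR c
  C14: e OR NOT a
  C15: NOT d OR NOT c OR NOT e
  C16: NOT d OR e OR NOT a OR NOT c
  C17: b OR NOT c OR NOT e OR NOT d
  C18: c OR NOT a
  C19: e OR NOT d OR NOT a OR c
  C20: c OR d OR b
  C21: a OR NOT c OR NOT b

a ↦ true, b ↦ true, c ↦ true, d ↦ false, e ↦ true

Case e = true:
The clause (b) is unit, so b = true.
Case a = true:
The clause (NOT d) is unit, so d = false.
The clause (c) is unit, so c = true.
Every clause now holds.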